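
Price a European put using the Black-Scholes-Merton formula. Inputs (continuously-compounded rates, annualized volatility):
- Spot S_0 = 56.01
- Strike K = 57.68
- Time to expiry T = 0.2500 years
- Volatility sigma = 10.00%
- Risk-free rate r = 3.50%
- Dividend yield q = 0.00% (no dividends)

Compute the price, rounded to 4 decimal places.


d1 = (ln(S/K) + (r - q + 0.5*sigma^2) * T) / (sigma * sqrt(T)) = -0.38760494
d2 = d1 - sigma * sqrt(T) = -0.43760494
exp(-rT) = 0.99128817; exp(-qT) = 1.00000000
P = K * exp(-rT) * N(-d2) - S_0 * exp(-qT) * N(-d1)
N(-d1) = 0.65084579; N(-d2) = 0.66916365
P = 57.6800 * 0.99128817 * 0.66916365 - 56.0100 * 1.00000000 * 0.65084579 = 1.8072

Answer: Price = 1.8072


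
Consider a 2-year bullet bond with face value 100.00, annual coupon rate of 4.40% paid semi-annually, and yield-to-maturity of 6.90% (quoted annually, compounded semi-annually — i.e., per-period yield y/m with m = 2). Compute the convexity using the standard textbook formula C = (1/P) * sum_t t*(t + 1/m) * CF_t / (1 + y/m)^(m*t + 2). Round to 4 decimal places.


Coupon per period c = face * coupon_rate / m = 2.200000
Periods per year m = 2; per-period yield y/m = 0.034500
Number of cashflows N = 4
Cashflows (t years, CF_t, discount factor 1/(1+y/m)^(m*t), PV):
  t = 0.5000: CF_t = 2.200000, DF = 0.966651, PV = 2.126631
  t = 1.0000: CF_t = 2.200000, DF = 0.934413, PV = 2.055709
  t = 1.5000: CF_t = 2.200000, DF = 0.903251, PV = 1.987152
  t = 2.0000: CF_t = 102.200000, DF = 0.873128, PV = 89.233703
Price P = sum_t PV_t = 95.403196
Convexity numerator sum_t t*(t + 1/m) * CF_t / (1+y/m)^(m*t + 2):
  t = 0.5000: term = 0.993576
  t = 1.0000: term = 2.881323
  t = 1.5000: term = 5.570465
  t = 2.0000: term = 416.905793
Convexity = (1/P) * sum = 426.351158 / 95.403196 = 4.468940

Answer: Convexity = 4.4689


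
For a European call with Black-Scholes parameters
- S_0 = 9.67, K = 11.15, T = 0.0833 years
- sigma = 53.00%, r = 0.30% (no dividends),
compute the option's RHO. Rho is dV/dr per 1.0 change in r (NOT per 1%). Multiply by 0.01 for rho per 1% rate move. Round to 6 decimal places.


Answer: Rho = 0.146013

Derivation:
d1 = -0.8528742599; d2 = -1.0058414786
phi(d1) = 0.2773054189; exp(-qT) = 1.0000000000; exp(-rT) = 0.9997501312
N(d2) = 0.1572459155
Rho = K*T*exp(-rT)*N(d2) = 11.1500 * 0.0833 * 0.9997501312 * 0.1572459155 = 0.146013


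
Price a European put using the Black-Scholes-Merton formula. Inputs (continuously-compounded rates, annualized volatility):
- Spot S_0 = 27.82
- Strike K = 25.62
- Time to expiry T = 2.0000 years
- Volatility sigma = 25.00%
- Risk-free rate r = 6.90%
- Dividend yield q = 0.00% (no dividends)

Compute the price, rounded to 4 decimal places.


Answer: Price = 1.4182

Derivation:
d1 = (ln(S/K) + (r - q + 0.5*sigma^2) * T) / (sigma * sqrt(T)) = 0.80011081
d2 = d1 - sigma * sqrt(T) = 0.44655742
exp(-rT) = 0.87109869; exp(-qT) = 1.00000000
P = K * exp(-rT) * N(-d2) - S_0 * exp(-qT) * N(-d1)
N(-d1) = 0.21182330; N(-d2) = 0.32759732
P = 25.6200 * 0.87109869 * 0.32759732 - 27.8200 * 1.00000000 * 0.21182330 = 1.4182


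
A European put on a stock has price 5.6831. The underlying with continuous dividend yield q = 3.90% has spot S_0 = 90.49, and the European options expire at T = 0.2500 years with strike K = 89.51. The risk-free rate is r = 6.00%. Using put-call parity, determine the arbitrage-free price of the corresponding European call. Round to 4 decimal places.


Put-call parity: C - P = S_0 * exp(-qT) - K * exp(-rT).
S_0 * exp(-qT) = 90.4900 * 0.99029738 = 89.61200966
K * exp(-rT) = 89.5100 * 0.98511194 = 88.17736971
C = P + S*exp(-qT) - K*exp(-rT)
C = 5.6831 + 89.61200966 - 88.17736971 = 7.1177

Answer: Call price = 7.1177


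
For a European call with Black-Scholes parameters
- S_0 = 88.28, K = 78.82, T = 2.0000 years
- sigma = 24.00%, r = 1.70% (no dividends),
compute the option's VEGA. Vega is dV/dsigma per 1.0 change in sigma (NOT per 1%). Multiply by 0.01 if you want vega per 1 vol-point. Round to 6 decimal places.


d1 = 0.6038303286; d2 = 0.2644190736
phi(d1) = 0.3324572276; exp(-qT) = 1.0000000000; exp(-rT) = 0.9665715046
Vega = S * exp(-qT) * phi(d1) * sqrt(T) = 88.2800 * 1.0000000000 * 0.3324572276 * 1.4142135624 = 41.506212

Answer: Vega = 41.506212


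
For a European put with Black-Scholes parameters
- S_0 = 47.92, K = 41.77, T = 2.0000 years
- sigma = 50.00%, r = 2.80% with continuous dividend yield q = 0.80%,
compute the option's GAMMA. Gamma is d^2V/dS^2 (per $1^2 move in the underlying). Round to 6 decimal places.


Answer: Gamma = 0.009653

Derivation:
d1 = 0.6043706363; d2 = -0.1027361449
phi(d1) = 0.3323487312; exp(-qT) = 0.9841273201; exp(-rT) = 0.9455391359
Gamma = exp(-qT) * phi(d1) / (S * sigma * sqrt(T)) = 0.9841273201 * 0.3323487312 / (47.9200 * 0.5000 * 1.4142135624) = 0.009653


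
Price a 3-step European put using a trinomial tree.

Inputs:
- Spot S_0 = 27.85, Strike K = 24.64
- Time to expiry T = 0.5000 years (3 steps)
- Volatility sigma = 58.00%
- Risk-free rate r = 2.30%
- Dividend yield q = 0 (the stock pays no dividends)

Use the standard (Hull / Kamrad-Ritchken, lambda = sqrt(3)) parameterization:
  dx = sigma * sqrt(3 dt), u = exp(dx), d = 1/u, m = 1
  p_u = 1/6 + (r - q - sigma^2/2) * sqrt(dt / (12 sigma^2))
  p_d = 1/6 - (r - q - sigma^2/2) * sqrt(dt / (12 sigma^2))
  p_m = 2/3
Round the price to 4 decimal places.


Answer: Price = V(0,0) = 2.7540

Derivation:
dt = T/N = 0.166667; dx = sigma*sqrt(3*dt) = 0.410122
u = exp(dx) = 1.507002; d = 1/u = 0.663569
p_u = 0.137163, p_m = 0.666667, p_d = 0.196170
Discount per step: exp(-r*dt) = 0.996174
Stock lattice S(k, j) with j the centered position index:
  k=0: S(0,+0) = 27.8500
  k=1: S(1,-1) = 18.4804; S(1,+0) = 27.8500; S(1,+1) = 41.9700
  k=2: S(2,-2) = 12.2630; S(2,-1) = 18.4804; S(2,+0) = 27.8500; S(2,+1) = 41.9700; S(2,+2) = 63.2488
  k=3: S(3,-3) = 8.1374; S(3,-2) = 12.2630; S(3,-1) = 18.4804; S(3,+0) = 27.8500; S(3,+1) = 41.9700; S(3,+2) = 63.2488; S(3,+3) = 95.3161
Terminal payoffs V(N, j) = max(K - S_T, 0):
  V(3,-3) = 16.502629; V(3,-2) = 12.376969; V(3,-1) = 6.159594; V(3,+0) = 0.000000; V(3,+1) = 0.000000; V(3,+2) = 0.000000; V(3,+3) = 0.000000
Backward induction: V(k, j) = exp(-r*dt) * [p_u * V(k+1, j+1) + p_m * V(k+1, j) + p_d * V(k+1, j-1)]
  V(2,-2) = exp(-r*dt) * [p_u*6.159594 + p_m*12.376969 + p_d*16.502629] = 12.286317
  V(2,-1) = exp(-r*dt) * [p_u*0.000000 + p_m*6.159594 + p_d*12.376969] = 6.509387
  V(2,+0) = exp(-r*dt) * [p_u*0.000000 + p_m*0.000000 + p_d*6.159594] = 1.203705
  V(2,+1) = exp(-r*dt) * [p_u*0.000000 + p_m*0.000000 + p_d*0.000000] = 0.000000
  V(2,+2) = exp(-r*dt) * [p_u*0.000000 + p_m*0.000000 + p_d*0.000000] = 0.000000
  V(1,-1) = exp(-r*dt) * [p_u*1.203705 + p_m*6.509387 + p_d*12.286317] = 6.888447
  V(1,+0) = exp(-r*dt) * [p_u*0.000000 + p_m*1.203705 + p_d*6.509387] = 2.071461
  V(1,+1) = exp(-r*dt) * [p_u*0.000000 + p_m*0.000000 + p_d*1.203705] = 0.235227
  V(0,+0) = exp(-r*dt) * [p_u*0.235227 + p_m*2.071461 + p_d*6.888447] = 2.753969


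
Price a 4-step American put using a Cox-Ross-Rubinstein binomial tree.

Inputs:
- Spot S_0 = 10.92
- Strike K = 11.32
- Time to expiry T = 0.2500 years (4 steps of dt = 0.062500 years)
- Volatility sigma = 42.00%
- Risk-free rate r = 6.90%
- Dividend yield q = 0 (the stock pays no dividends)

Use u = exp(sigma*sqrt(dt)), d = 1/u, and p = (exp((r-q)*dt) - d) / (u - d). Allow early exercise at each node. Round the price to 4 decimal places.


Answer: Price = V(0,0) = 1.0710

Derivation:
dt = T/N = 0.062500
u = exp(sigma*sqrt(dt)) = 1.110711; d = 1/u = 0.900325
p = (exp((r-q)*dt) - d) / (u - d) = 0.494316
Discount per step: exp(-r*dt) = 0.995697
Stock lattice S(k, i) with i counting down-moves:
  k=0: S(0,0) = 10.9200
  k=1: S(1,0) = 12.1290; S(1,1) = 9.8315
  k=2: S(2,0) = 13.4718; S(2,1) = 10.9200; S(2,2) = 8.8516
  k=3: S(3,0) = 14.9632; S(3,1) = 12.1290; S(3,2) = 9.8315; S(3,3) = 7.9693
  k=4: S(4,0) = 16.6198; S(4,1) = 13.4718; S(4,2) = 10.9200; S(4,3) = 8.8516; S(4,4) = 7.1750
Terminal payoffs V(N, i) = max(K - S_T, 0):
  V(4,0) = 0.000000; V(4,1) = 0.000000; V(4,2) = 0.400000; V(4,3) = 2.468420; V(4,4) = 4.145049
Backward induction: V(k, i) = exp(-r*dt) * [p * V(k+1, i) + (1-p) * V(k+1, i+1)]; then take max(V_cont, immediate exercise) for American.
  V(3,0) = exp(-r*dt) * [p*0.000000 + (1-p)*0.000000] = 0.000000; exercise = 0.000000; V(3,0) = max -> 0.000000
  V(3,1) = exp(-r*dt) * [p*0.000000 + (1-p)*0.400000] = 0.201403; exercise = 0.000000; V(3,1) = max -> 0.201403
  V(3,2) = exp(-r*dt) * [p*0.400000 + (1-p)*2.468420] = 1.439744; exercise = 1.488456; V(3,2) = max -> 1.488456
  V(3,3) = exp(-r*dt) * [p*2.468420 + (1-p)*4.145049] = 3.301993; exercise = 3.350705; V(3,3) = max -> 3.350705
  V(2,0) = exp(-r*dt) * [p*0.000000 + (1-p)*0.201403] = 0.101408; exercise = 0.000000; V(2,0) = max -> 0.101408
  V(2,1) = exp(-r*dt) * [p*0.201403 + (1-p)*1.488456] = 0.848577; exercise = 0.400000; V(2,1) = max -> 0.848577
  V(2,2) = exp(-r*dt) * [p*1.488456 + (1-p)*3.350705] = 2.419708; exercise = 2.468420; V(2,2) = max -> 2.468420
  V(1,0) = exp(-r*dt) * [p*0.101408 + (1-p)*0.848577] = 0.477177; exercise = 0.000000; V(1,0) = max -> 0.477177
  V(1,1) = exp(-r*dt) * [p*0.848577 + (1-p)*2.468420] = 1.660529; exercise = 1.488456; V(1,1) = max -> 1.660529
  V(0,0) = exp(-r*dt) * [p*0.477177 + (1-p)*1.660529] = 1.070950; exercise = 0.400000; V(0,0) = max -> 1.070950


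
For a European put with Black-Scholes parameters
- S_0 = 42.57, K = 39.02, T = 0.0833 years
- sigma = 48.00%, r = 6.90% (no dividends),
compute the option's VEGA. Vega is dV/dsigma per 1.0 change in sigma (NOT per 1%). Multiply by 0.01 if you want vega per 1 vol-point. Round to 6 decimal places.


d1 = 0.7392955377; d2 = 0.6007591887
phi(d1) = 0.3035474071; exp(-qT) = 1.0000000000; exp(-rT) = 0.9942687864
Vega = S * exp(-qT) * phi(d1) * sqrt(T) = 42.5700 * 1.0000000000 * 0.3035474071 * 0.2886173938 = 3.729518

Answer: Vega = 3.729518


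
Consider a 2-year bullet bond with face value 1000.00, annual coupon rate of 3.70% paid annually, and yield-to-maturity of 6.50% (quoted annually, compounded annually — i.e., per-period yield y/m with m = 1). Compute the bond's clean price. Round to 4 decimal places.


Coupon per period c = face * coupon_rate / m = 37.000000
Periods per year m = 1; per-period yield y/m = 0.065000
Number of cashflows N = 2
Cashflows (t years, CF_t, discount factor 1/(1+y/m)^(m*t), PV):
  t = 1.0000: CF_t = 37.000000, DF = 0.938967, PV = 34.741784
  t = 2.0000: CF_t = 1037.000000, DF = 0.881659, PV = 914.280676
Price P = sum_t PV_t = 949.022460

Answer: Price = 949.0225


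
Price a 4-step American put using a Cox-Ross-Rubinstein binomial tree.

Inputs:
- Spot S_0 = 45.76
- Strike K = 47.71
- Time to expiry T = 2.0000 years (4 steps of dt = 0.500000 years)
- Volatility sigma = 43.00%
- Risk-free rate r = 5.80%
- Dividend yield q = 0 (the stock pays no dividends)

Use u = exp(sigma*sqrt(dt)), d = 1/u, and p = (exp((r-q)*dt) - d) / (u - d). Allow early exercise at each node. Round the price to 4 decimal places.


dt = T/N = 0.500000
u = exp(sigma*sqrt(dt)) = 1.355345; d = 1/u = 0.737820
p = (exp((r-q)*dt) - d) / (u - d) = 0.472215
Discount per step: exp(-r*dt) = 0.971416
Stock lattice S(k, i) with i counting down-moves:
  k=0: S(0,0) = 45.7600
  k=1: S(1,0) = 62.0206; S(1,1) = 33.7626
  k=2: S(2,0) = 84.0593; S(2,1) = 45.7600; S(2,2) = 24.9107
  k=3: S(3,0) = 113.9293; S(3,1) = 62.0206; S(3,2) = 33.7626; S(3,3) = 18.3796
  k=4: S(4,0) = 154.4135; S(4,1) = 84.0593; S(4,2) = 45.7600; S(4,3) = 24.9107; S(4,4) = 13.5608
Terminal payoffs V(N, i) = max(K - S_T, 0):
  V(4,0) = 0.000000; V(4,1) = 0.000000; V(4,2) = 1.950000; V(4,3) = 22.799273; V(4,4) = 34.149154
Backward induction: V(k, i) = exp(-r*dt) * [p * V(k+1, i) + (1-p) * V(k+1, i+1)]; then take max(V_cont, immediate exercise) for American.
  V(3,0) = exp(-r*dt) * [p*0.000000 + (1-p)*0.000000] = 0.000000; exercise = 0.000000; V(3,0) = max -> 0.000000
  V(3,1) = exp(-r*dt) * [p*0.000000 + (1-p)*1.950000] = 0.999762; exercise = 0.000000; V(3,1) = max -> 0.999762
  V(3,2) = exp(-r*dt) * [p*1.950000 + (1-p)*22.799273] = 12.583654; exercise = 13.947375; V(3,2) = max -> 13.947375
  V(3,3) = exp(-r*dt) * [p*22.799273 + (1-p)*34.149154] = 27.966657; exercise = 29.330377; V(3,3) = max -> 29.330377
  V(2,0) = exp(-r*dt) * [p*0.000000 + (1-p)*0.999762] = 0.512577; exercise = 0.000000; V(2,0) = max -> 0.512577
  V(2,1) = exp(-r*dt) * [p*0.999762 + (1-p)*13.947375] = 7.609408; exercise = 1.950000; V(2,1) = max -> 7.609408
  V(2,2) = exp(-r*dt) * [p*13.947375 + (1-p)*29.330377] = 21.435552; exercise = 22.799273; V(2,2) = max -> 22.799273
  V(1,0) = exp(-r*dt) * [p*0.512577 + (1-p)*7.609408] = 4.136460; exercise = 0.000000; V(1,0) = max -> 4.136460
  V(1,1) = exp(-r*dt) * [p*7.609408 + (1-p)*22.799273] = 15.179726; exercise = 13.947375; V(1,1) = max -> 15.179726
  V(0,0) = exp(-r*dt) * [p*4.136460 + (1-p)*15.179726] = 9.680092; exercise = 1.950000; V(0,0) = max -> 9.680092

Answer: Price = V(0,0) = 9.6801


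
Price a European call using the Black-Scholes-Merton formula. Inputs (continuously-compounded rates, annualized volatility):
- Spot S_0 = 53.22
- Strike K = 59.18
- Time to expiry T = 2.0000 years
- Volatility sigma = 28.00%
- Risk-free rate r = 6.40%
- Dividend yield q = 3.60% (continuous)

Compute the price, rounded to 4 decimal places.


d1 = (ln(S/K) + (r - q + 0.5*sigma^2) * T) / (sigma * sqrt(T)) = 0.07134359
d2 = d1 - sigma * sqrt(T) = -0.32463621
exp(-rT) = 0.87985338; exp(-qT) = 0.93053090
C = S_0 * exp(-qT) * N(d1) - K * exp(-rT) * N(d2)
N(d1) = 0.52843785; N(d2) = 0.37272821
C = 53.2200 * 0.93053090 * 0.52843785 - 59.1800 * 0.87985338 * 0.37272821 = 6.7619

Answer: Price = 6.7619


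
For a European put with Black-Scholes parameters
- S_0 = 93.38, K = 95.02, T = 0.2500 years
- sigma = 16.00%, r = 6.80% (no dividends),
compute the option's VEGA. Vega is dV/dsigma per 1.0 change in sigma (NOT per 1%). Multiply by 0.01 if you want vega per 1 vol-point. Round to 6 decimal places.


Answer: Vega = 18.615293

Derivation:
d1 = 0.0348724223; d2 = -0.0451275777
phi(d1) = 0.3986997801; exp(-qT) = 1.0000000000; exp(-rT) = 0.9831436846
Vega = S * exp(-qT) * phi(d1) * sqrt(T) = 93.3800 * 1.0000000000 * 0.3986997801 * 0.5000000000 = 18.615293


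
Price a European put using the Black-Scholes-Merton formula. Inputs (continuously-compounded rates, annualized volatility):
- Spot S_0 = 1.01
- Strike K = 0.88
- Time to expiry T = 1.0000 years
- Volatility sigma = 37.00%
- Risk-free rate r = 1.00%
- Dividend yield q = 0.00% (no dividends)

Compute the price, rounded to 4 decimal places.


d1 = (ln(S/K) + (r - q + 0.5*sigma^2) * T) / (sigma * sqrt(T)) = 0.58441541
d2 = d1 - sigma * sqrt(T) = 0.21441541
exp(-rT) = 0.99004983; exp(-qT) = 1.00000000
P = K * exp(-rT) * N(-d2) - S_0 * exp(-qT) * N(-d1)
N(-d1) = 0.27947043; N(-d2) = 0.41511156
P = 0.8800 * 0.99004983 * 0.41511156 - 1.0100 * 1.00000000 * 0.27947043 = 0.0794

Answer: Price = 0.0794


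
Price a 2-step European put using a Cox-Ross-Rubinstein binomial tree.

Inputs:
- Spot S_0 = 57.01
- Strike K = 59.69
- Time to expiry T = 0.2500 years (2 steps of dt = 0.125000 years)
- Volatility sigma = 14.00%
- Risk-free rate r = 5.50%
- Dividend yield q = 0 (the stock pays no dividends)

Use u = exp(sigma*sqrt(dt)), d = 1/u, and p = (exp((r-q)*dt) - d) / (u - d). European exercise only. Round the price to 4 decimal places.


Answer: Price = V(0,0) = 2.8612

Derivation:
dt = T/N = 0.125000
u = exp(sigma*sqrt(dt)) = 1.050743; d = 1/u = 0.951708
p = (exp((r-q)*dt) - d) / (u - d) = 0.557287
Discount per step: exp(-r*dt) = 0.993149
Stock lattice S(k, i) with i counting down-moves:
  k=0: S(0,0) = 57.0100
  k=1: S(1,0) = 59.9029; S(1,1) = 54.2568
  k=2: S(2,0) = 62.9425; S(2,1) = 57.0100; S(2,2) = 51.6367
Terminal payoffs V(N, i) = max(K - S_T, 0):
  V(2,0) = 0.000000; V(2,1) = 2.680000; V(2,2) = 8.053347
Backward induction: V(k, i) = exp(-r*dt) * [p * V(k+1, i) + (1-p) * V(k+1, i+1)].
  V(1,0) = exp(-r*dt) * [p*0.000000 + (1-p)*2.680000] = 1.178342
  V(1,1) = exp(-r*dt) * [p*2.680000 + (1-p)*8.053347] = 5.024191
  V(0,0) = exp(-r*dt) * [p*1.178342 + (1-p)*5.024191] = 2.861211


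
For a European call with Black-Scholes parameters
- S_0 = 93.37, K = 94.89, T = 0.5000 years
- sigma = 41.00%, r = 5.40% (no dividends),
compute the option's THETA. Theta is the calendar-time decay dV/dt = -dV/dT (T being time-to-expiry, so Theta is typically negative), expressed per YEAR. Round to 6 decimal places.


d1 = 0.1823879102; d2 = -0.1075258701
phi(d1) = 0.3923616813; exp(-qT) = 1.0000000000; exp(-rT) = 0.9733612415
Theta = -S*exp(-qT)*phi(d1)*sigma/(2*sqrt(T)) - r*K*exp(-rT)*N(d2) + q*S*exp(-qT)*N(d1)
N(d1) = 0.5723608435; N(d2) = 0.4571859014; sqrt(T) = 0.7071067812
Term 1 = -93.3700 * 1.0000000000 * 0.3923616813 * 0.4100 / (2 * 0.7071067812) = -10.6209363100
Term 2 = -0.0540 * 94.8900 * 0.9733612415 * 0.4571859014 = -2.2802427559
Term 3 = 0 (no dividend yield, q = 0)
Theta = -10.6209363100 + (-2.2802427559) + (0.0000000000) = -12.901179

Answer: Theta = -12.901179


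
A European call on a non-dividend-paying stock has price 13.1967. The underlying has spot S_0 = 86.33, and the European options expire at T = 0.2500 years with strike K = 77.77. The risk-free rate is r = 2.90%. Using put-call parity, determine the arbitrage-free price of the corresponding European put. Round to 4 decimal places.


Answer: Put price = 4.0749

Derivation:
Put-call parity: C - P = S_0 * exp(-qT) - K * exp(-rT).
S_0 * exp(-qT) = 86.3300 * 1.00000000 = 86.33000000
K * exp(-rT) = 77.7700 * 0.99277622 = 77.20820646
P = C - S*exp(-qT) + K*exp(-rT)
P = 13.1967 - 86.33000000 + 77.20820646 = 4.0749


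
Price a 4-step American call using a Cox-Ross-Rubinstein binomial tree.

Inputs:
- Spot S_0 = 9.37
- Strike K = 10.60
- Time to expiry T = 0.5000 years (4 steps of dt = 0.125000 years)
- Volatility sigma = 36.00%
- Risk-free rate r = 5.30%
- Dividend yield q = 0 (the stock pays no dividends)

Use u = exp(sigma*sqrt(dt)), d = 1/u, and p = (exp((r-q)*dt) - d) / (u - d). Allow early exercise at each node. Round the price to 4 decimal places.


Answer: Price = V(0,0) = 0.6436

Derivation:
dt = T/N = 0.125000
u = exp(sigma*sqrt(dt)) = 1.135734; d = 1/u = 0.880488
p = (exp((r-q)*dt) - d) / (u - d) = 0.494265
Discount per step: exp(-r*dt) = 0.993397
Stock lattice S(k, i) with i counting down-moves:
  k=0: S(0,0) = 9.3700
  k=1: S(1,0) = 10.6418; S(1,1) = 8.2502
  k=2: S(2,0) = 12.0863; S(2,1) = 9.3700; S(2,2) = 7.2642
  k=3: S(3,0) = 13.7268; S(3,1) = 10.6418; S(3,2) = 8.2502; S(3,3) = 6.3960
  k=4: S(4,0) = 15.5900; S(4,1) = 12.0863; S(4,2) = 9.3700; S(4,3) = 7.2642; S(4,4) = 5.6316
Terminal payoffs V(N, i) = max(S_T - K, 0):
  V(4,0) = 4.990005; V(4,1) = 1.486287; V(4,2) = 0.000000; V(4,3) = 0.000000; V(4,4) = 0.000000
Backward induction: V(k, i) = exp(-r*dt) * [p * V(k+1, i) + (1-p) * V(k+1, i+1)]; then take max(V_cont, immediate exercise) for American.
  V(3,0) = exp(-r*dt) * [p*4.990005 + (1-p)*1.486287] = 3.196802; exercise = 3.126809; V(3,0) = max -> 3.196802
  V(3,1) = exp(-r*dt) * [p*1.486287 + (1-p)*0.000000] = 0.729768; exercise = 0.041828; V(3,1) = max -> 0.729768
  V(3,2) = exp(-r*dt) * [p*0.000000 + (1-p)*0.000000] = 0.000000; exercise = 0.000000; V(3,2) = max -> 0.000000
  V(3,3) = exp(-r*dt) * [p*0.000000 + (1-p)*0.000000] = 0.000000; exercise = 0.000000; V(3,3) = max -> 0.000000
  V(2,0) = exp(-r*dt) * [p*3.196802 + (1-p)*0.729768] = 1.936265; exercise = 1.486287; V(2,0) = max -> 1.936265
  V(2,1) = exp(-r*dt) * [p*0.729768 + (1-p)*0.000000] = 0.358317; exercise = 0.000000; V(2,1) = max -> 0.358317
  V(2,2) = exp(-r*dt) * [p*0.000000 + (1-p)*0.000000] = 0.000000; exercise = 0.000000; V(2,2) = max -> 0.000000
  V(1,0) = exp(-r*dt) * [p*1.936265 + (1-p)*0.358317] = 1.130725; exercise = 0.041828; V(1,0) = max -> 1.130725
  V(1,1) = exp(-r*dt) * [p*0.358317 + (1-p)*0.000000] = 0.175934; exercise = 0.000000; V(1,1) = max -> 0.175934
  V(0,0) = exp(-r*dt) * [p*1.130725 + (1-p)*0.175934] = 0.643575; exercise = 0.000000; V(0,0) = max -> 0.643575


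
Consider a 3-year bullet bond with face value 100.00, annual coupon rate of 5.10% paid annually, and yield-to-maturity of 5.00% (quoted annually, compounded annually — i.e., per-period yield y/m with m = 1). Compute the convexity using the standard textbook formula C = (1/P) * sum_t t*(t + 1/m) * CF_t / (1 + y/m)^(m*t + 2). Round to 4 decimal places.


Coupon per period c = face * coupon_rate / m = 5.100000
Periods per year m = 1; per-period yield y/m = 0.050000
Number of cashflows N = 3
Cashflows (t years, CF_t, discount factor 1/(1+y/m)^(m*t), PV):
  t = 1.0000: CF_t = 5.100000, DF = 0.952381, PV = 4.857143
  t = 2.0000: CF_t = 5.100000, DF = 0.907029, PV = 4.625850
  t = 3.0000: CF_t = 105.100000, DF = 0.863838, PV = 90.789332
Price P = sum_t PV_t = 100.272325
Convexity numerator sum_t t*(t + 1/m) * CF_t / (1+y/m)^(m*t + 2):
  t = 1.0000: term = 8.811144
  t = 2.0000: term = 25.174696
  t = 3.0000: term = 988.183201
Convexity = (1/P) * sum = 1022.169040 / 100.272325 = 10.193930

Answer: Convexity = 10.1939


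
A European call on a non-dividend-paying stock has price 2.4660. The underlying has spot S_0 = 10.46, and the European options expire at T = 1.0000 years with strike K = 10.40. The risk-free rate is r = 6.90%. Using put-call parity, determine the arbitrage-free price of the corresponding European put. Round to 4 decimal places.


Put-call parity: C - P = S_0 * exp(-qT) - K * exp(-rT).
S_0 * exp(-qT) = 10.4600 * 1.00000000 = 10.46000000
K * exp(-rT) = 10.4000 * 0.93332668 = 9.70659747
P = C - S*exp(-qT) + K*exp(-rT)
P = 2.4660 - 10.46000000 + 9.70659747 = 1.7126

Answer: Put price = 1.7126


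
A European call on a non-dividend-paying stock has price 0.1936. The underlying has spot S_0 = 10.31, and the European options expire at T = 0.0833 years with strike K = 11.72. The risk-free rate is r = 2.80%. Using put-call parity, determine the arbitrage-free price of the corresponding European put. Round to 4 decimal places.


Answer: Put price = 1.5763

Derivation:
Put-call parity: C - P = S_0 * exp(-qT) - K * exp(-rT).
S_0 * exp(-qT) = 10.3100 * 1.00000000 = 10.31000000
K * exp(-rT) = 11.7200 * 0.99767032 = 11.69269613
P = C - S*exp(-qT) + K*exp(-rT)
P = 0.1936 - 10.31000000 + 11.69269613 = 1.5763


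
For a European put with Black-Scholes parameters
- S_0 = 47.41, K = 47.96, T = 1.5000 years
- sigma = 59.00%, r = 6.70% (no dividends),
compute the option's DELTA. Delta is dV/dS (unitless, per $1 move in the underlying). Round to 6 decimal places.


Answer: Delta = -0.314044

Derivation:
d1 = 0.4844189060; d2 = -0.2381805681
phi(d1) = 0.3547757528; exp(-qT) = 1.0000000000; exp(-rT) = 0.9043851124
N(-d1) = 0.3140443018
Delta = -exp(-qT) * N(-d1) = -1.0000000000 * 0.3140443018 = -0.314044


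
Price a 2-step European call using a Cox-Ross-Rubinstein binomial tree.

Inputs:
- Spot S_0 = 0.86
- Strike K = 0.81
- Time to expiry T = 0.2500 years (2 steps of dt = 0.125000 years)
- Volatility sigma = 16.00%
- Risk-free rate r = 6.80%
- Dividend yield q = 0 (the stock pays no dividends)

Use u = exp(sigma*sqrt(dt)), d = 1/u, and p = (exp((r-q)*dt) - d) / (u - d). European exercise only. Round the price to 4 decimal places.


dt = T/N = 0.125000
u = exp(sigma*sqrt(dt)) = 1.058199; d = 1/u = 0.945002
p = (exp((r-q)*dt) - d) / (u - d) = 0.561272
Discount per step: exp(-r*dt) = 0.991536
Stock lattice S(k, i) with i counting down-moves:
  k=0: S(0,0) = 0.8600
  k=1: S(1,0) = 0.9101; S(1,1) = 0.8127
  k=2: S(2,0) = 0.9630; S(2,1) = 0.8600; S(2,2) = 0.7680
Terminal payoffs V(N, i) = max(S_T - K, 0):
  V(2,0) = 0.153015; V(2,1) = 0.050000; V(2,2) = 0.000000
Backward induction: V(k, i) = exp(-r*dt) * [p * V(k+1, i) + (1-p) * V(k+1, i+1)].
  V(1,0) = exp(-r*dt) * [p*0.153015 + (1-p)*0.050000] = 0.106907
  V(1,1) = exp(-r*dt) * [p*0.050000 + (1-p)*0.000000] = 0.027826
  V(0,0) = exp(-r*dt) * [p*0.106907 + (1-p)*0.027826] = 0.071601

Answer: Price = V(0,0) = 0.0716


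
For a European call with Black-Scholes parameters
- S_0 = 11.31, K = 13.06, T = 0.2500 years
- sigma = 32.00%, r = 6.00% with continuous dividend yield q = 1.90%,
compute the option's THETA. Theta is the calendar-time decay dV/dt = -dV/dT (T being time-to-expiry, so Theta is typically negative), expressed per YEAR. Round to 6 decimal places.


Answer: Theta = -1.171412

Derivation:
d1 = -0.7551052108; d2 = -0.9151052108
phi(d1) = 0.2999826999; exp(-qT) = 0.9952612634; exp(-rT) = 0.9851119396
Theta = -S*exp(-qT)*phi(d1)*sigma/(2*sqrt(T)) - r*K*exp(-rT)*N(d2) + q*S*exp(-qT)*N(d1)
N(d1) = 0.2250929285; N(d2) = 0.1800681999; sqrt(T) = 0.5000000000
Term 1 = -11.3100 * 0.9952612634 * 0.2999826999 * 0.3200 / (2 * 0.5000000000) = -1.0805525535
Term 2 = -0.0600 * 13.0600 * 0.9851119396 * 0.1800681999 = -0.1390007147
Term 3 = 0.0190 * 11.3100 * 0.9952612634 * 0.2250929285 = 0.0481410057
Theta = -1.0805525535 + (-0.1390007147) + (0.0481410057) = -1.171412


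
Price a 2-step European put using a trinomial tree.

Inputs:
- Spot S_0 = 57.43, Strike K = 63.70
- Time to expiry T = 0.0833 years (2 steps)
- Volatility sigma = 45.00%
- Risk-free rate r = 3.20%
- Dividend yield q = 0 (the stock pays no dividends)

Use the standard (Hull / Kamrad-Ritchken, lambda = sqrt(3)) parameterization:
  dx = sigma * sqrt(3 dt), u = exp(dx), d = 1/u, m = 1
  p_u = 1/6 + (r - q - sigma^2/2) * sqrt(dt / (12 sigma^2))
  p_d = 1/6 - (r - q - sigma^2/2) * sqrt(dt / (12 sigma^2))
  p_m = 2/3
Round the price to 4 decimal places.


Answer: Price = V(0,0) = 7.2396

Derivation:
dt = T/N = 0.041650; dx = sigma*sqrt(3*dt) = 0.159067
u = exp(dx) = 1.172417; d = 1/u = 0.852939
p_u = 0.157600, p_m = 0.666667, p_d = 0.175733
Discount per step: exp(-r*dt) = 0.998668
Stock lattice S(k, j) with j the centered position index:
  k=0: S(0,+0) = 57.4300
  k=1: S(1,-1) = 48.9843; S(1,+0) = 57.4300; S(1,+1) = 67.3319
  k=2: S(2,-2) = 41.7806; S(2,-1) = 48.9843; S(2,+0) = 57.4300; S(2,+1) = 67.3319; S(2,+2) = 78.9410
Terminal payoffs V(N, j) = max(K - S_T, 0):
  V(2,-2) = 21.919388; V(2,-1) = 14.715711; V(2,+0) = 6.270000; V(2,+1) = 0.000000; V(2,+2) = 0.000000
Backward induction: V(k, j) = exp(-r*dt) * [p_u * V(k+1, j+1) + p_m * V(k+1, j) + p_d * V(k+1, j-1)]
  V(1,-1) = exp(-r*dt) * [p_u*6.270000 + p_m*14.715711 + p_d*21.919388] = 14.631072
  V(1,+0) = exp(-r*dt) * [p_u*0.000000 + p_m*6.270000 + p_d*14.715711] = 6.757022
  V(1,+1) = exp(-r*dt) * [p_u*0.000000 + p_m*0.000000 + p_d*6.270000] = 1.100377
  V(0,+0) = exp(-r*dt) * [p_u*1.100377 + p_m*6.757022 + p_d*14.631072] = 7.239606


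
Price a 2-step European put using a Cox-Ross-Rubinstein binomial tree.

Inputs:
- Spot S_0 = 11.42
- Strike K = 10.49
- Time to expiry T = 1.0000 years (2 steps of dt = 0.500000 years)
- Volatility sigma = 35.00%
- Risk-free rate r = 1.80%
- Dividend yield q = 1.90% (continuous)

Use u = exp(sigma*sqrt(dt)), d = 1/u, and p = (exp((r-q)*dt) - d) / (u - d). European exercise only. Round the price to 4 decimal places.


dt = T/N = 0.500000
u = exp(sigma*sqrt(dt)) = 1.280803; d = 1/u = 0.780760
p = (exp((r-q)*dt) - d) / (u - d) = 0.437442
Discount per step: exp(-r*dt) = 0.991040
Stock lattice S(k, i) with i counting down-moves:
  k=0: S(0,0) = 11.4200
  k=1: S(1,0) = 14.6268; S(1,1) = 8.9163
  k=2: S(2,0) = 18.7340; S(2,1) = 11.4200; S(2,2) = 6.9615
Terminal payoffs V(N, i) = max(K - S_T, 0):
  V(2,0) = 0.000000; V(2,1) = 0.000000; V(2,2) = 3.528524
Backward induction: V(k, i) = exp(-r*dt) * [p * V(k+1, i) + (1-p) * V(k+1, i+1)].
  V(1,0) = exp(-r*dt) * [p*0.000000 + (1-p)*0.000000] = 0.000000
  V(1,1) = exp(-r*dt) * [p*0.000000 + (1-p)*3.528524] = 1.967213
  V(0,0) = exp(-r*dt) * [p*0.000000 + (1-p)*1.967213] = 1.096756

Answer: Price = V(0,0) = 1.0968


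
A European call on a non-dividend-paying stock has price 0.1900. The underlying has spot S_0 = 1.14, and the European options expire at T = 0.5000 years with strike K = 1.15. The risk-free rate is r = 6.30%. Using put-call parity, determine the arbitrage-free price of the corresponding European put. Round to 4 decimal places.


Put-call parity: C - P = S_0 * exp(-qT) - K * exp(-rT).
S_0 * exp(-qT) = 1.1400 * 1.00000000 = 1.14000000
K * exp(-rT) = 1.1500 * 0.96899096 = 1.11433960
P = C - S*exp(-qT) + K*exp(-rT)
P = 0.1900 - 1.14000000 + 1.11433960 = 0.1643

Answer: Put price = 0.1643


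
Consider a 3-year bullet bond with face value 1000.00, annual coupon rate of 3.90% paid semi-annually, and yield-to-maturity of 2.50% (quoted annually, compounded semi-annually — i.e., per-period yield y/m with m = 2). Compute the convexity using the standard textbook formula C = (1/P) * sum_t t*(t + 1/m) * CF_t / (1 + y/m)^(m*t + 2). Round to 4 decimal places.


Answer: Convexity = 9.6218

Derivation:
Coupon per period c = face * coupon_rate / m = 19.500000
Periods per year m = 2; per-period yield y/m = 0.012500
Number of cashflows N = 6
Cashflows (t years, CF_t, discount factor 1/(1+y/m)^(m*t), PV):
  t = 0.5000: CF_t = 19.500000, DF = 0.987654, PV = 19.259259
  t = 1.0000: CF_t = 19.500000, DF = 0.975461, PV = 19.021491
  t = 1.5000: CF_t = 19.500000, DF = 0.963418, PV = 18.786657
  t = 2.0000: CF_t = 19.500000, DF = 0.951524, PV = 18.554723
  t = 2.5000: CF_t = 19.500000, DF = 0.939777, PV = 18.325653
  t = 3.0000: CF_t = 1019.500000, DF = 0.928175, PV = 946.274286
Price P = sum_t PV_t = 1040.222069
Convexity numerator sum_t t*(t + 1/m) * CF_t / (1+y/m)^(m*t + 2):
  t = 0.5000: term = 9.393329
  t = 1.0000: term = 27.832085
  t = 1.5000: term = 54.976958
  t = 2.0000: term = 90.497050
  t = 2.5000: term = 134.069704
  t = 3.0000: term = 9692.064018
Convexity = (1/P) * sum = 10008.833145 / 1040.222069 = 9.621823


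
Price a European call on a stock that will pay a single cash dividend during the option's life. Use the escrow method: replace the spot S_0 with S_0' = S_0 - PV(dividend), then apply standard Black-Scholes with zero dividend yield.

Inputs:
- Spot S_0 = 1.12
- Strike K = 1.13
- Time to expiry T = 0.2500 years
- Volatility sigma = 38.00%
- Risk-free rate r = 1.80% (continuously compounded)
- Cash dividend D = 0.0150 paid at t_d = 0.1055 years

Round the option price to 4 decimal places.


PV(D) = D * exp(-r * t_d) = 0.0150 * 0.99810280 = 0.01497154
S_0' = S_0 - PV(D) = 1.1200 - 0.01497154 = 1.10502846
d1 = (ln(S_0'/K) + (r + sigma^2/2)*T) / (sigma*sqrt(T)) = 0.00107082
d2 = d1 - sigma*sqrt(T) = -0.18892918
exp(-rT) = 0.99551011
N(d1) = 0.50042720; N(d2) = 0.42507416
C = S_0' * N(d1) - K * exp(-rT) * N(d2) = 1.10502846 * 0.50042720 - 1.1300 * 0.99551011 * 0.42507416 = 0.0748

Answer: Price = 0.0748


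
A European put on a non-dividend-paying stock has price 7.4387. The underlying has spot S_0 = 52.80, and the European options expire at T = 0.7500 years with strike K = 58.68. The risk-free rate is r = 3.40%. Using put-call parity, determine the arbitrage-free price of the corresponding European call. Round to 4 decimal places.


Put-call parity: C - P = S_0 * exp(-qT) - K * exp(-rT).
S_0 * exp(-qT) = 52.8000 * 1.00000000 = 52.80000000
K * exp(-rT) = 58.6800 * 0.97482238 = 57.20257720
C = P + S*exp(-qT) - K*exp(-rT)
C = 7.4387 + 52.80000000 - 57.20257720 = 3.0361

Answer: Call price = 3.0361


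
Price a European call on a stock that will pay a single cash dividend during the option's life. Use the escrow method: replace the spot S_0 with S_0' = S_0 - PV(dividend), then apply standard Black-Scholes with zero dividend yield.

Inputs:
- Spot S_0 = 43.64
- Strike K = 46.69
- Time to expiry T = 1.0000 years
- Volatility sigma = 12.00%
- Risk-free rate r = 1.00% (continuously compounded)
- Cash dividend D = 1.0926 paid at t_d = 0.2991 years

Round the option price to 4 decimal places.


Answer: Price = 0.7722

Derivation:
PV(D) = D * exp(-r * t_d) = 1.0926 * 0.99701347 = 1.08933692
S_0' = S_0 - PV(D) = 43.6400 - 1.08933692 = 42.55066308
d1 = (ln(S_0'/K) + (r + sigma^2/2)*T) / (sigma*sqrt(T)) = -0.63028809
d2 = d1 - sigma*sqrt(T) = -0.75028809
exp(-rT) = 0.99004983
N(d1) = 0.26425306; N(d2) = 0.22654061
C = S_0' * N(d1) - K * exp(-rT) * N(d2) = 42.55066308 * 0.26425306 - 46.6900 * 0.99004983 * 0.22654061 = 0.7722


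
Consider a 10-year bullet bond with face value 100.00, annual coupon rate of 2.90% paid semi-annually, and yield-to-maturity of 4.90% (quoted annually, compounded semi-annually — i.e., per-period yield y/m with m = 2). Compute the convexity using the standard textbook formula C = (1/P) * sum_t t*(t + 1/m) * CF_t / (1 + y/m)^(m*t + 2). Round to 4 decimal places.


Coupon per period c = face * coupon_rate / m = 1.450000
Periods per year m = 2; per-period yield y/m = 0.024500
Number of cashflows N = 20
Cashflows (t years, CF_t, discount factor 1/(1+y/m)^(m*t), PV):
  t = 0.5000: CF_t = 1.450000, DF = 0.976086, PV = 1.415325
  t = 1.0000: CF_t = 1.450000, DF = 0.952744, PV = 1.381478
  t = 1.5000: CF_t = 1.450000, DF = 0.929960, PV = 1.348442
  t = 2.0000: CF_t = 1.450000, DF = 0.907721, PV = 1.316195
  t = 2.5000: CF_t = 1.450000, DF = 0.886013, PV = 1.284719
  t = 3.0000: CF_t = 1.450000, DF = 0.864825, PV = 1.253996
  t = 3.5000: CF_t = 1.450000, DF = 0.844143, PV = 1.224008
  t = 4.0000: CF_t = 1.450000, DF = 0.823957, PV = 1.194737
  t = 4.5000: CF_t = 1.450000, DF = 0.804252, PV = 1.166166
  t = 5.0000: CF_t = 1.450000, DF = 0.785019, PV = 1.138278
  t = 5.5000: CF_t = 1.450000, DF = 0.766246, PV = 1.111057
  t = 6.0000: CF_t = 1.450000, DF = 0.747922, PV = 1.084487
  t = 6.5000: CF_t = 1.450000, DF = 0.730036, PV = 1.058553
  t = 7.0000: CF_t = 1.450000, DF = 0.712578, PV = 1.033238
  t = 7.5000: CF_t = 1.450000, DF = 0.695538, PV = 1.008529
  t = 8.0000: CF_t = 1.450000, DF = 0.678904, PV = 0.984411
  t = 8.5000: CF_t = 1.450000, DF = 0.662669, PV = 0.960870
  t = 9.0000: CF_t = 1.450000, DF = 0.646822, PV = 0.937892
  t = 9.5000: CF_t = 1.450000, DF = 0.631354, PV = 0.915463
  t = 10.0000: CF_t = 101.450000, DF = 0.616255, PV = 62.519111
Price P = sum_t PV_t = 84.336956
Convexity numerator sum_t t*(t + 1/m) * CF_t / (1+y/m)^(m*t + 2):
  t = 0.5000: term = 0.674221
  t = 1.0000: term = 1.974292
  t = 1.5000: term = 3.854157
  t = 2.0000: term = 6.269981
  t = 2.5000: term = 9.180060
  t = 3.0000: term = 12.544738
  t = 3.5000: term = 16.326323
  t = 4.0000: term = 20.489006
  t = 4.5000: term = 24.998787
  t = 5.0000: term = 29.823399
  t = 5.5000: term = 34.932239
  t = 6.0000: term = 40.296296
  t = 6.5000: term = 45.888088
  t = 7.0000: term = 51.681594
  t = 7.5000: term = 57.652200
  t = 8.0000: term = 63.776633
  t = 8.5000: term = 70.032906
  t = 9.0000: term = 76.400265
  t = 9.5000: term = 82.859134
  t = 10.0000: term = 6254.292238
Convexity = (1/P) * sum = 6903.946556 / 84.336956 = 81.861463

Answer: Convexity = 81.8615


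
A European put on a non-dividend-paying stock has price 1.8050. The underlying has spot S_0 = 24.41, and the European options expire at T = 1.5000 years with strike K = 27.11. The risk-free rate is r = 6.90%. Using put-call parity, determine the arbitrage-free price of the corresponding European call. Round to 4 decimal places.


Answer: Call price = 1.7706

Derivation:
Put-call parity: C - P = S_0 * exp(-qT) - K * exp(-rT).
S_0 * exp(-qT) = 24.4100 * 1.00000000 = 24.41000000
K * exp(-rT) = 27.1100 * 0.90167602 = 24.44443698
C = P + S*exp(-qT) - K*exp(-rT)
C = 1.8050 + 24.41000000 - 24.44443698 = 1.7706


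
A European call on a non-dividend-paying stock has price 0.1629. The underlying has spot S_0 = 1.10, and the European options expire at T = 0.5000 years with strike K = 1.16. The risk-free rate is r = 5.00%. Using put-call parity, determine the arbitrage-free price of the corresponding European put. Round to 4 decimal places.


Answer: Put price = 0.1943

Derivation:
Put-call parity: C - P = S_0 * exp(-qT) - K * exp(-rT).
S_0 * exp(-qT) = 1.1000 * 1.00000000 = 1.10000000
K * exp(-rT) = 1.1600 * 0.97530991 = 1.13135950
P = C - S*exp(-qT) + K*exp(-rT)
P = 0.1629 - 1.10000000 + 1.13135950 = 0.1943


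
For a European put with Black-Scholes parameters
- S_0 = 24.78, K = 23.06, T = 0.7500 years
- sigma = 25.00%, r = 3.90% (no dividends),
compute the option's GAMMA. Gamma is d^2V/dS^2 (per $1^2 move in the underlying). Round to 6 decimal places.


Answer: Gamma = 0.063007

Derivation:
d1 = 0.5756175780; d2 = 0.3591112271
phi(d1) = 0.3380348334; exp(-qT) = 1.0000000000; exp(-rT) = 0.9711736407
Gamma = exp(-qT) * phi(d1) / (S * sigma * sqrt(T)) = 1.0000000000 * 0.3380348334 / (24.7800 * 0.2500 * 0.8660254038) = 0.063007


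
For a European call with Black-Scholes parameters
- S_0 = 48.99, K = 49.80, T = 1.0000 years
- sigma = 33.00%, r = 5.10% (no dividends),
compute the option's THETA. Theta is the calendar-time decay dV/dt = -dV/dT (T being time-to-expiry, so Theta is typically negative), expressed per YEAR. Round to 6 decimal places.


d1 = 0.2698521564; d2 = -0.0601478436
phi(d1) = 0.3846780123; exp(-qT) = 1.0000000000; exp(-rT) = 0.9502786705
Theta = -S*exp(-qT)*phi(d1)*sigma/(2*sqrt(T)) - r*K*exp(-rT)*N(d2) + q*S*exp(-qT)*N(d1)
N(d1) = 0.6063630022; N(d2) = 0.4760189426; sqrt(T) = 1.0000000000
Term 1 = -48.9900 * 1.0000000000 * 0.3846780123 * 0.3300 / (2 * 1.0000000000) = -3.1094870107
Term 2 = -0.0510 * 49.8000 * 0.9502786705 * 0.4760189426 = -1.1488801756
Term 3 = 0 (no dividend yield, q = 0)
Theta = -3.1094870107 + (-1.1488801756) + (0.0000000000) = -4.258367

Answer: Theta = -4.258367


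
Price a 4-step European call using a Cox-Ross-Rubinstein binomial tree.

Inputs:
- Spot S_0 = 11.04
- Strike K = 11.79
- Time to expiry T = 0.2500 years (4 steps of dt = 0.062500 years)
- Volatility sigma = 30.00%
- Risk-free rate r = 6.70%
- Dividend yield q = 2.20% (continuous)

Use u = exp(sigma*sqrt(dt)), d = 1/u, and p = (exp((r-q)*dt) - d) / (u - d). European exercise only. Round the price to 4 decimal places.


Answer: Price = V(0,0) = 0.4462

Derivation:
dt = T/N = 0.062500
u = exp(sigma*sqrt(dt)) = 1.077884; d = 1/u = 0.927743
p = (exp((r-q)*dt) - d) / (u - d) = 0.500018
Discount per step: exp(-r*dt) = 0.995821
Stock lattice S(k, i) with i counting down-moves:
  k=0: S(0,0) = 11.0400
  k=1: S(1,0) = 11.8998; S(1,1) = 10.2423
  k=2: S(2,0) = 12.8267; S(2,1) = 11.0400; S(2,2) = 9.5022
  k=3: S(3,0) = 13.8256; S(3,1) = 11.8998; S(3,2) = 10.2423; S(3,3) = 8.8156
  k=4: S(4,0) = 14.9024; S(4,1) = 12.8267; S(4,2) = 11.0400; S(4,3) = 9.5022; S(4,4) = 8.1786
Terminal payoffs V(N, i) = max(S_T - K, 0):
  V(4,0) = 3.112441; V(4,1) = 1.036650; V(4,2) = 0.000000; V(4,3) = 0.000000; V(4,4) = 0.000000
Backward induction: V(k, i) = exp(-r*dt) * [p * V(k+1, i) + (1-p) * V(k+1, i+1)].
  V(3,0) = exp(-r*dt) * [p*3.112441 + (1-p)*1.036650] = 2.065913
  V(3,1) = exp(-r*dt) * [p*1.036650 + (1-p)*0.000000] = 0.516177
  V(3,2) = exp(-r*dt) * [p*0.000000 + (1-p)*0.000000] = 0.000000
  V(3,3) = exp(-r*dt) * [p*0.000000 + (1-p)*0.000000] = 0.000000
  V(2,0) = exp(-r*dt) * [p*2.065913 + (1-p)*0.516177] = 1.285677
  V(2,1) = exp(-r*dt) * [p*0.516177 + (1-p)*0.000000] = 0.257019
  V(2,2) = exp(-r*dt) * [p*0.000000 + (1-p)*0.000000] = 0.000000
  V(1,0) = exp(-r*dt) * [p*1.285677 + (1-p)*0.257019] = 0.768143
  V(1,1) = exp(-r*dt) * [p*0.257019 + (1-p)*0.000000] = 0.127977
  V(0,0) = exp(-r*dt) * [p*0.768143 + (1-p)*0.127977] = 0.446199


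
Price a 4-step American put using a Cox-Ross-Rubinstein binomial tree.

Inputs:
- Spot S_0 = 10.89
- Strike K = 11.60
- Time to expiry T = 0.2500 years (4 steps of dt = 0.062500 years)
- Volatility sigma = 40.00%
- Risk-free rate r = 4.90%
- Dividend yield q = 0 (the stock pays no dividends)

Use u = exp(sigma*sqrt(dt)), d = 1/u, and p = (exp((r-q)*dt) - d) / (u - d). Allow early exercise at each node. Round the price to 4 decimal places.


dt = T/N = 0.062500
u = exp(sigma*sqrt(dt)) = 1.105171; d = 1/u = 0.904837
p = (exp((r-q)*dt) - d) / (u - d) = 0.490331
Discount per step: exp(-r*dt) = 0.996942
Stock lattice S(k, i) with i counting down-moves:
  k=0: S(0,0) = 10.8900
  k=1: S(1,0) = 12.0353; S(1,1) = 9.8537
  k=2: S(2,0) = 13.3011; S(2,1) = 10.8900; S(2,2) = 8.9160
  k=3: S(3,0) = 14.7000; S(3,1) = 12.0353; S(3,2) = 9.8537; S(3,3) = 8.0675
  k=4: S(4,0) = 16.2460; S(4,1) = 13.3011; S(4,2) = 10.8900; S(4,3) = 8.9160; S(4,4) = 7.2998
Terminal payoffs V(N, i) = max(K - S_T, 0):
  V(4,0) = 0.000000; V(4,1) = 0.000000; V(4,2) = 0.710000; V(4,3) = 2.684022; V(4,4) = 4.300215
Backward induction: V(k, i) = exp(-r*dt) * [p * V(k+1, i) + (1-p) * V(k+1, i+1)]; then take max(V_cont, immediate exercise) for American.
  V(3,0) = exp(-r*dt) * [p*0.000000 + (1-p)*0.000000] = 0.000000; exercise = 0.000000; V(3,0) = max -> 0.000000
  V(3,1) = exp(-r*dt) * [p*0.000000 + (1-p)*0.710000] = 0.360758; exercise = 0.000000; V(3,1) = max -> 0.360758
  V(3,2) = exp(-r*dt) * [p*0.710000 + (1-p)*2.684022] = 1.710850; exercise = 1.746321; V(3,2) = max -> 1.746321
  V(3,3) = exp(-r*dt) * [p*2.684022 + (1-p)*4.300215] = 3.497019; exercise = 3.532490; V(3,3) = max -> 3.532490
  V(2,0) = exp(-r*dt) * [p*0.000000 + (1-p)*0.360758] = 0.183305; exercise = 0.000000; V(2,0) = max -> 0.183305
  V(2,1) = exp(-r*dt) * [p*0.360758 + (1-p)*1.746321] = 1.063674; exercise = 0.710000; V(2,1) = max -> 1.063674
  V(2,2) = exp(-r*dt) * [p*1.746321 + (1-p)*3.532490] = 2.648551; exercise = 2.684022; V(2,2) = max -> 2.684022
  V(1,0) = exp(-r*dt) * [p*0.183305 + (1-p)*1.063674] = 0.630069; exercise = 0.000000; V(1,0) = max -> 0.630069
  V(1,1) = exp(-r*dt) * [p*1.063674 + (1-p)*2.684022] = 1.883737; exercise = 1.746321; V(1,1) = max -> 1.883737
  V(0,0) = exp(-r*dt) * [p*0.630069 + (1-p)*1.883737] = 1.265144; exercise = 0.710000; V(0,0) = max -> 1.265144

Answer: Price = V(0,0) = 1.2651
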